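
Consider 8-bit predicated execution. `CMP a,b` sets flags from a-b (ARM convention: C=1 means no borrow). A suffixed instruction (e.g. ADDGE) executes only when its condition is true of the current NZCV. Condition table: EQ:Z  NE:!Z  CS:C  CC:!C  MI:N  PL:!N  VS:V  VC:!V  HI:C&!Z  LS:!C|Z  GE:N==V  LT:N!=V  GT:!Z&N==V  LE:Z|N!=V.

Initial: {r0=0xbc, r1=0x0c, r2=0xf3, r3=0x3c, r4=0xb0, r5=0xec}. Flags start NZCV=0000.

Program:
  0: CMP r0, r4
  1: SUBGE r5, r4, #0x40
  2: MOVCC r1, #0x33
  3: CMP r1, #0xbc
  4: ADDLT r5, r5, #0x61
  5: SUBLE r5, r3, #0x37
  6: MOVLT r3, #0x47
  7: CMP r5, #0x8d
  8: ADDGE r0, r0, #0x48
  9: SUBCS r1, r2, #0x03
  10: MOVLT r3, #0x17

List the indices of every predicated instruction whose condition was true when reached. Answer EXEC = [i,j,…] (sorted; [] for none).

EXEC = [1,8]

[0] flags=0010 → (cmp)
[1] flags=0010 GE?T → r5=0x70
[2] flags=0010 CC?F → skip
[3] flags=0000 → (cmp)
[4] flags=0000 LT?F → skip
[5] flags=0000 LE?F → skip
[6] flags=0000 LT?F → skip
[7] flags=1001 → (cmp)
[8] flags=1001 GE?T → r0=0x04
[9] flags=1001 CS?F → skip
[10] flags=1001 LT?F → skip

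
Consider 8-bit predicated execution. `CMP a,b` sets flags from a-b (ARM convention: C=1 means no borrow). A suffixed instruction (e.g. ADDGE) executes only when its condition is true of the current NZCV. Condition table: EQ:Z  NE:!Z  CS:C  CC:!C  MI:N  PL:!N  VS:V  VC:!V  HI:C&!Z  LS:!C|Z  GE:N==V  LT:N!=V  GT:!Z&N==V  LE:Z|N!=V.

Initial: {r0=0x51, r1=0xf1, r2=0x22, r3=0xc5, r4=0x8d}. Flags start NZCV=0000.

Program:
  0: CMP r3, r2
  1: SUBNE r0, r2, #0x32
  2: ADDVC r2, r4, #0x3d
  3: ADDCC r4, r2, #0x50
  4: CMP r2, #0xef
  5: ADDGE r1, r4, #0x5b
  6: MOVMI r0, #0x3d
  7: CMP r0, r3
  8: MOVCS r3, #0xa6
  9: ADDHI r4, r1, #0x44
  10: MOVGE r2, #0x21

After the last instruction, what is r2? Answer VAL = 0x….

VAL = 0x21

0: ✓ CMP  NZCV=1010
1: ✓ SUBNE  r0←0xf0
2: ✓ ADDVC  r2←0xca
3: · ADDCC
4: ✓ CMP  NZCV=1000
5: · ADDGE
6: ✓ MOVMI  r0←0x3d
7: ✓ CMP  NZCV=0000
8: · MOVCS
9: · ADDHI
10: ✓ MOVGE  r2←0x21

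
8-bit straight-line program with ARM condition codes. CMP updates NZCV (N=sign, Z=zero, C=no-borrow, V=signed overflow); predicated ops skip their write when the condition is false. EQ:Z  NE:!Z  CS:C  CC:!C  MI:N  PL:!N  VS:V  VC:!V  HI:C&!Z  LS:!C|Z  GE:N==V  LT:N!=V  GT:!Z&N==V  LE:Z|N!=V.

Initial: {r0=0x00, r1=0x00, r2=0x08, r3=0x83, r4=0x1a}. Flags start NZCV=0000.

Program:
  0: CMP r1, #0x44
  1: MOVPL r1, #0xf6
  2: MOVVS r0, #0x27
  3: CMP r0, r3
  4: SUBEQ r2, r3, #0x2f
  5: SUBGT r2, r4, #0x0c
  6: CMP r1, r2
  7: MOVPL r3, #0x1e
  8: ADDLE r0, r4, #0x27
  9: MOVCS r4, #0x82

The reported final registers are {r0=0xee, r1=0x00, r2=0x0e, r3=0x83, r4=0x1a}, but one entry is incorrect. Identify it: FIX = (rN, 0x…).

[0] flags=1000 → (cmp)
[1] flags=1000 PL?F → skip
[2] flags=1000 VS?F → skip
[3] flags=0000 → (cmp)
[4] flags=0000 EQ?F → skip
[5] flags=0000 GT?T → r2=0x0e
[6] flags=1000 → (cmp)
[7] flags=1000 PL?F → skip
[8] flags=1000 LE?T → r0=0x41
[9] flags=1000 CS?F → skip

FIX = (r0, 0x41)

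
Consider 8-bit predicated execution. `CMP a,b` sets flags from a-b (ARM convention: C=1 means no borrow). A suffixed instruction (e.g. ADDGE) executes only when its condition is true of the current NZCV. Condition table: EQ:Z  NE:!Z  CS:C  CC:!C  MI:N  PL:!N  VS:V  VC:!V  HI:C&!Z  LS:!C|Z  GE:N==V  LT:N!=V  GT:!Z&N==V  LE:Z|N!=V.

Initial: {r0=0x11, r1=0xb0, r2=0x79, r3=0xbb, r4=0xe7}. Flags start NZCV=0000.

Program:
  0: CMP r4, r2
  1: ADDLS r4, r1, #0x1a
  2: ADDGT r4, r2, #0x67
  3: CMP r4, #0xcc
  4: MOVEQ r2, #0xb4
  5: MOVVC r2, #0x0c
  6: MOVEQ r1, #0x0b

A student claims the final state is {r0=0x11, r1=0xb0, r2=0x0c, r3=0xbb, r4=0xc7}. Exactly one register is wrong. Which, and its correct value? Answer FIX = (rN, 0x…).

FIX = (r4, 0xe7)

[0] flags=0011 → (cmp)
[1] flags=0011 LS?F → skip
[2] flags=0011 GT?F → skip
[3] flags=0010 → (cmp)
[4] flags=0010 EQ?F → skip
[5] flags=0010 VC?T → r2=0x0c
[6] flags=0010 EQ?F → skip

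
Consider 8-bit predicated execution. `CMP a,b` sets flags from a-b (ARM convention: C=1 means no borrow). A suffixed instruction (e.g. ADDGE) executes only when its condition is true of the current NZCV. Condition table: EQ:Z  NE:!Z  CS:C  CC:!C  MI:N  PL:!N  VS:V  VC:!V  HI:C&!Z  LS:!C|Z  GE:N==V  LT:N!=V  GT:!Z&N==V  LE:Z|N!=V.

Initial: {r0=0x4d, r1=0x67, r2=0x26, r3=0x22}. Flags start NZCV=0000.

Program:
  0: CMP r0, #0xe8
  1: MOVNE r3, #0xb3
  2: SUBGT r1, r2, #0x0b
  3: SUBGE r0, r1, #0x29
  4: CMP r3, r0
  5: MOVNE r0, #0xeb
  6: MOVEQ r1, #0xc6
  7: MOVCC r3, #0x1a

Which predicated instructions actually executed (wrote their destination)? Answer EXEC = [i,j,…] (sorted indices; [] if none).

[0] flags=0000 → (cmp)
[1] flags=0000 NE?T → r3=0xb3
[2] flags=0000 GT?T → r1=0x1b
[3] flags=0000 GE?T → r0=0xf2
[4] flags=1000 → (cmp)
[5] flags=1000 NE?T → r0=0xeb
[6] flags=1000 EQ?F → skip
[7] flags=1000 CC?T → r3=0x1a

EXEC = [1,2,3,5,7]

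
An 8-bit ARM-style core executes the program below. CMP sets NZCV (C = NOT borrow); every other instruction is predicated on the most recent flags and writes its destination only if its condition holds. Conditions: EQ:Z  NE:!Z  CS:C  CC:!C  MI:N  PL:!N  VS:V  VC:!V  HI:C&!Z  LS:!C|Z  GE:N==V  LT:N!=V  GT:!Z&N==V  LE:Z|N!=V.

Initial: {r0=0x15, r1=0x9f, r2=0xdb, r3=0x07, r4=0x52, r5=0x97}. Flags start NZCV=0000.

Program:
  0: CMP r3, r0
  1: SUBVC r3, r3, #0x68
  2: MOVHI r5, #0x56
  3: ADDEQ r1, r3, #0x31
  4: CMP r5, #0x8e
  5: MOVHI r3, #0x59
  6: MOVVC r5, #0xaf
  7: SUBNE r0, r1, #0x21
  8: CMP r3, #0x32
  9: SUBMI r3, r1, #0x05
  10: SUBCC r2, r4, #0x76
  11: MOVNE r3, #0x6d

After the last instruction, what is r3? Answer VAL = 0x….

VAL = 0x6d

[0] flags=1000 → (cmp)
[1] flags=1000 VC?T → r3=0x9f
[2] flags=1000 HI?F → skip
[3] flags=1000 EQ?F → skip
[4] flags=0010 → (cmp)
[5] flags=0010 HI?T → r3=0x59
[6] flags=0010 VC?T → r5=0xaf
[7] flags=0010 NE?T → r0=0x7e
[8] flags=0010 → (cmp)
[9] flags=0010 MI?F → skip
[10] flags=0010 CC?F → skip
[11] flags=0010 NE?T → r3=0x6d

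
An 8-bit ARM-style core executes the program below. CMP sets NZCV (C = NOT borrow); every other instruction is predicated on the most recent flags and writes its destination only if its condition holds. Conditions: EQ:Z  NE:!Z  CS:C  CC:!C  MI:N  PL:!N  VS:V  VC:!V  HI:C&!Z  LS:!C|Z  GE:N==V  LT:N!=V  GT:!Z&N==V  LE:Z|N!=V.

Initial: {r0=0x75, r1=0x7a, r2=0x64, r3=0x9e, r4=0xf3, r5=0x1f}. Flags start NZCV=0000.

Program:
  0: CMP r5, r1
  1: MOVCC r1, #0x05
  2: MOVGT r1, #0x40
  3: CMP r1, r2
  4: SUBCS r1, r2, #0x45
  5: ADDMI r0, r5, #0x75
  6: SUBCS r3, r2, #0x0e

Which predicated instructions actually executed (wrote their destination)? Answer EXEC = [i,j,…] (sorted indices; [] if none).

[0] flags=1000 → (cmp)
[1] flags=1000 CC?T → r1=0x05
[2] flags=1000 GT?F → skip
[3] flags=1000 → (cmp)
[4] flags=1000 CS?F → skip
[5] flags=1000 MI?T → r0=0x94
[6] flags=1000 CS?F → skip

EXEC = [1,5]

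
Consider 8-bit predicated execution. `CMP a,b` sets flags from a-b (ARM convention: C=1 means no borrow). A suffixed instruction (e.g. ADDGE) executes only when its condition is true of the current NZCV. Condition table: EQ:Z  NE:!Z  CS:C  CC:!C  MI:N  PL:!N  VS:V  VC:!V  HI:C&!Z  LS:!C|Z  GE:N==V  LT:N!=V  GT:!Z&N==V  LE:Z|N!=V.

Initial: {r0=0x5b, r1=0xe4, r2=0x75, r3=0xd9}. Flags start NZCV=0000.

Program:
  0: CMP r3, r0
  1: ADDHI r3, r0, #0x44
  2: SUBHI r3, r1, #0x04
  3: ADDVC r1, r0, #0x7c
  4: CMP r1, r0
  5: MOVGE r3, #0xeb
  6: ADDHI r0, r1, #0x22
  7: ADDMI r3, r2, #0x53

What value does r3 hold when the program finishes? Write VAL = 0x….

VAL = 0xc8

0: ✓ CMP  NZCV=0011
1: ✓ ADDHI  r3←0x9f
2: ✓ SUBHI  r3←0xe0
3: · ADDVC
4: ✓ CMP  NZCV=1010
5: · MOVGE
6: ✓ ADDHI  r0←0x06
7: ✓ ADDMI  r3←0xc8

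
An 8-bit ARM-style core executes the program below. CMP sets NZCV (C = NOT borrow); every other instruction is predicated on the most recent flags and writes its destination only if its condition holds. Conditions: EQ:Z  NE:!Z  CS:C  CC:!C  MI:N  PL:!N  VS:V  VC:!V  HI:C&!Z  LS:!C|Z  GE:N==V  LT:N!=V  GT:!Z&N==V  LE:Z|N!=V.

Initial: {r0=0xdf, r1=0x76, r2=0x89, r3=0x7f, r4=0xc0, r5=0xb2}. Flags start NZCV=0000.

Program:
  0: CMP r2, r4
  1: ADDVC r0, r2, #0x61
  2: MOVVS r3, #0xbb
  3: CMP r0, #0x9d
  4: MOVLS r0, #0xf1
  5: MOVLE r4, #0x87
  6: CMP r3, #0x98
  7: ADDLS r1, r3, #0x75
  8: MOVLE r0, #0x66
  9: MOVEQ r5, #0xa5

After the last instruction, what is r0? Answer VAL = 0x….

VAL = 0xea

[0] flags=1000 → (cmp)
[1] flags=1000 VC?T → r0=0xea
[2] flags=1000 VS?F → skip
[3] flags=0010 → (cmp)
[4] flags=0010 LS?F → skip
[5] flags=0010 LE?F → skip
[6] flags=1001 → (cmp)
[7] flags=1001 LS?T → r1=0xf4
[8] flags=1001 LE?F → skip
[9] flags=1001 EQ?F → skip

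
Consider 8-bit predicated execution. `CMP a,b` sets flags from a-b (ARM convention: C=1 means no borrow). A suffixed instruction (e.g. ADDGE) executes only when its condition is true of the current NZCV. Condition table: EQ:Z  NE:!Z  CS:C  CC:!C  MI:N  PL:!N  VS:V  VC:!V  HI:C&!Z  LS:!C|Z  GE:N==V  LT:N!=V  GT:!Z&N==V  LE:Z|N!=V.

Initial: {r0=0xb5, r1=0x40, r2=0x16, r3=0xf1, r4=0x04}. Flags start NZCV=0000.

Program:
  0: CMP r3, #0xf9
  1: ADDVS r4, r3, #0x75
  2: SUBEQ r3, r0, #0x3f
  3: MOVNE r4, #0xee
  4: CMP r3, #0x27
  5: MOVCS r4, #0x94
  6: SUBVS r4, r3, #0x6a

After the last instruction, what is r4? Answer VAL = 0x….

[0] flags=1000 → (cmp)
[1] flags=1000 VS?F → skip
[2] flags=1000 EQ?F → skip
[3] flags=1000 NE?T → r4=0xee
[4] flags=1010 → (cmp)
[5] flags=1010 CS?T → r4=0x94
[6] flags=1010 VS?F → skip

VAL = 0x94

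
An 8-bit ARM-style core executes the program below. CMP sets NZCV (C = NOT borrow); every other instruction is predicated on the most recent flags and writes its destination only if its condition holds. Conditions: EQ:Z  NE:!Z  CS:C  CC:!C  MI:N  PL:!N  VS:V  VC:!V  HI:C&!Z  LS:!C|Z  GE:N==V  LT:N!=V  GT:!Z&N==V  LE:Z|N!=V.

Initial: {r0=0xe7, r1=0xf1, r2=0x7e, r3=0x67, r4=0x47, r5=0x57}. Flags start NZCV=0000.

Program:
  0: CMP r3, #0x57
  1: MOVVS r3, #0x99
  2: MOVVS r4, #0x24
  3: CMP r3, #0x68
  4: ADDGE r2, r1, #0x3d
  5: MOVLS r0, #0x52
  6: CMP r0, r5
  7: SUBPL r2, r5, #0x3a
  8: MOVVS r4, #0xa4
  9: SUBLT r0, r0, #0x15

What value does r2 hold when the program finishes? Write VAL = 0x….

[0] flags=0010 → (cmp)
[1] flags=0010 VS?F → skip
[2] flags=0010 VS?F → skip
[3] flags=1000 → (cmp)
[4] flags=1000 GE?F → skip
[5] flags=1000 LS?T → r0=0x52
[6] flags=1000 → (cmp)
[7] flags=1000 PL?F → skip
[8] flags=1000 VS?F → skip
[9] flags=1000 LT?T → r0=0x3d

VAL = 0x7e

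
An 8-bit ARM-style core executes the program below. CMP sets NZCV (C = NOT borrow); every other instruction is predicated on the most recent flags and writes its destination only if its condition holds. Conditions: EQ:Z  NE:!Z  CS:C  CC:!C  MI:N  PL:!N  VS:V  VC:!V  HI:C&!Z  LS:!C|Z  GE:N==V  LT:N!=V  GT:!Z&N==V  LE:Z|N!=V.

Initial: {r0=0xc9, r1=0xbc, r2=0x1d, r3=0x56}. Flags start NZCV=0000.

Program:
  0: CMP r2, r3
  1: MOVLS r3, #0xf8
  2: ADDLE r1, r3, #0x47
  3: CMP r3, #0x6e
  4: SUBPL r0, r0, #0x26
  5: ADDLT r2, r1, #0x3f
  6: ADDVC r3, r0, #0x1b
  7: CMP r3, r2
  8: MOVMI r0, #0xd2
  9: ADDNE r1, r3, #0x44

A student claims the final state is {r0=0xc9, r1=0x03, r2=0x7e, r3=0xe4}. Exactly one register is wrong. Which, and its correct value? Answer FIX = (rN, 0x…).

FIX = (r1, 0x28)

[0] flags=1000 → (cmp)
[1] flags=1000 LS?T → r3=0xf8
[2] flags=1000 LE?T → r1=0x3f
[3] flags=1010 → (cmp)
[4] flags=1010 PL?F → skip
[5] flags=1010 LT?T → r2=0x7e
[6] flags=1010 VC?T → r3=0xe4
[7] flags=0011 → (cmp)
[8] flags=0011 MI?F → skip
[9] flags=0011 NE?T → r1=0x28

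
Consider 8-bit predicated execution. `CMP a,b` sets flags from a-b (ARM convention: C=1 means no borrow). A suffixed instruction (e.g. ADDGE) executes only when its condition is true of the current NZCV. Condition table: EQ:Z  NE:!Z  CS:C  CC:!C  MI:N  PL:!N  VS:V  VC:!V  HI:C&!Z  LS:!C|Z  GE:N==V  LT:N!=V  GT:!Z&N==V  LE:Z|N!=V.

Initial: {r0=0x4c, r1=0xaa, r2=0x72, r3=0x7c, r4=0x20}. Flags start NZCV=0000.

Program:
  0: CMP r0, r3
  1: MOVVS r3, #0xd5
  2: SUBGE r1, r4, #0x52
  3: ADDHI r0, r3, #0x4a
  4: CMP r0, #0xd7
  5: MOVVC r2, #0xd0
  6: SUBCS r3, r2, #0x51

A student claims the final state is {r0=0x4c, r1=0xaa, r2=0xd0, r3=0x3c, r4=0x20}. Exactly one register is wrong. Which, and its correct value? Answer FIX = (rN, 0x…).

[0] flags=1000 → (cmp)
[1] flags=1000 VS?F → skip
[2] flags=1000 GE?F → skip
[3] flags=1000 HI?F → skip
[4] flags=0000 → (cmp)
[5] flags=0000 VC?T → r2=0xd0
[6] flags=0000 CS?F → skip

FIX = (r3, 0x7c)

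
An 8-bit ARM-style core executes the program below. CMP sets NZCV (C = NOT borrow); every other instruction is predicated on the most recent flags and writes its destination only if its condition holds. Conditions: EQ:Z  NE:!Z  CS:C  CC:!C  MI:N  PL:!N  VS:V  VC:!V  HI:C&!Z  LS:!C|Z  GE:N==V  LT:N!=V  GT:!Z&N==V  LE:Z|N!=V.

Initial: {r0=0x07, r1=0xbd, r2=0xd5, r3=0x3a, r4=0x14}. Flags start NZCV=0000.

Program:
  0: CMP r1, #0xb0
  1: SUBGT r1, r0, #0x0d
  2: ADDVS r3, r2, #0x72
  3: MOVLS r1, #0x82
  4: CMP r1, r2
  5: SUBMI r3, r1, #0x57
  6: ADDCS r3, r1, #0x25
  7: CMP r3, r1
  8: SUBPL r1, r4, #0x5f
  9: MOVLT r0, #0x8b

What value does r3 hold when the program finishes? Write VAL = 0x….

0: ✓ CMP  NZCV=0010
1: ✓ SUBGT  r1←0xfa
2: · ADDVS
3: · MOVLS
4: ✓ CMP  NZCV=0010
5: · SUBMI
6: ✓ ADDCS  r3←0x1f
7: ✓ CMP  NZCV=0000
8: ✓ SUBPL  r1←0xb5
9: · MOVLT

VAL = 0x1f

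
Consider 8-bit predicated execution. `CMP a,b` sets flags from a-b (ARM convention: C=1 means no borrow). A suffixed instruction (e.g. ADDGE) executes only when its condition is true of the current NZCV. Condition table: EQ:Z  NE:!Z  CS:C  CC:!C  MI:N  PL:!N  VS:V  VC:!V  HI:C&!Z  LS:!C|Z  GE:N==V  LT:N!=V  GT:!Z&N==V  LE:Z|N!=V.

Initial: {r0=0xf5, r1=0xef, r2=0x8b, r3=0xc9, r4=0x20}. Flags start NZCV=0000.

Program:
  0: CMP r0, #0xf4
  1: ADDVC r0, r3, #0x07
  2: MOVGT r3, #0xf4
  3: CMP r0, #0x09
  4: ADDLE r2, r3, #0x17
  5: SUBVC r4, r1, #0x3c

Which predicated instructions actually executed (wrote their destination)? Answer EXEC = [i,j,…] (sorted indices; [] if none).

0: ✓ CMP  NZCV=0010
1: ✓ ADDVC  r0←0xd0
2: ✓ MOVGT  r3←0xf4
3: ✓ CMP  NZCV=1010
4: ✓ ADDLE  r2←0x0b
5: ✓ SUBVC  r4←0xb3

EXEC = [1,2,4,5]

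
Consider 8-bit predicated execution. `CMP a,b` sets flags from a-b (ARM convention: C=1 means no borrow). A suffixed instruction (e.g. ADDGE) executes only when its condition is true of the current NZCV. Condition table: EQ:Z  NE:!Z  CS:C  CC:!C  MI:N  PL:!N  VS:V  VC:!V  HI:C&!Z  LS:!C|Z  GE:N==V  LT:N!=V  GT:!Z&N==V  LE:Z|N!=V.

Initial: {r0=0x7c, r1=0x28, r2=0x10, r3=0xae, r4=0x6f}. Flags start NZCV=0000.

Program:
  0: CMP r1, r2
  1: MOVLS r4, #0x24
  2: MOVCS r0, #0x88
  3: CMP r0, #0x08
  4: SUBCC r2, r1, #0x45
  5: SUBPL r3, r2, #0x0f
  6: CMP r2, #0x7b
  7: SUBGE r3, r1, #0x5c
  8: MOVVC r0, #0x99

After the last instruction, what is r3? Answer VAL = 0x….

[0] flags=0010 → (cmp)
[1] flags=0010 LS?F → skip
[2] flags=0010 CS?T → r0=0x88
[3] flags=1010 → (cmp)
[4] flags=1010 CC?F → skip
[5] flags=1010 PL?F → skip
[6] flags=1000 → (cmp)
[7] flags=1000 GE?F → skip
[8] flags=1000 VC?T → r0=0x99

VAL = 0xae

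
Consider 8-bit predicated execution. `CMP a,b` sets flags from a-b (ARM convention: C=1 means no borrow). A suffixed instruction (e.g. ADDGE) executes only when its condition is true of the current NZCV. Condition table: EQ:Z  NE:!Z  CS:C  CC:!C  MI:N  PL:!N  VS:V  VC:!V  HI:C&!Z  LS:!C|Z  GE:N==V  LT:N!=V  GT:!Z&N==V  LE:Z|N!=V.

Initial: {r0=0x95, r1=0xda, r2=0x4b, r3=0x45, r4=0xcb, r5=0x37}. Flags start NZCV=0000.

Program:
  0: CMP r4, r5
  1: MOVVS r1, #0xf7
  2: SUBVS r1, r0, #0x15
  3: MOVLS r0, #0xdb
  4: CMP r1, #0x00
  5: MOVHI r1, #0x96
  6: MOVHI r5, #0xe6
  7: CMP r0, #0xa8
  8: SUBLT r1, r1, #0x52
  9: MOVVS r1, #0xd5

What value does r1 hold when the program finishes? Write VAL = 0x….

VAL = 0x44

[0] flags=1010 → (cmp)
[1] flags=1010 VS?F → skip
[2] flags=1010 VS?F → skip
[3] flags=1010 LS?F → skip
[4] flags=1010 → (cmp)
[5] flags=1010 HI?T → r1=0x96
[6] flags=1010 HI?T → r5=0xe6
[7] flags=1000 → (cmp)
[8] flags=1000 LT?T → r1=0x44
[9] flags=1000 VS?F → skip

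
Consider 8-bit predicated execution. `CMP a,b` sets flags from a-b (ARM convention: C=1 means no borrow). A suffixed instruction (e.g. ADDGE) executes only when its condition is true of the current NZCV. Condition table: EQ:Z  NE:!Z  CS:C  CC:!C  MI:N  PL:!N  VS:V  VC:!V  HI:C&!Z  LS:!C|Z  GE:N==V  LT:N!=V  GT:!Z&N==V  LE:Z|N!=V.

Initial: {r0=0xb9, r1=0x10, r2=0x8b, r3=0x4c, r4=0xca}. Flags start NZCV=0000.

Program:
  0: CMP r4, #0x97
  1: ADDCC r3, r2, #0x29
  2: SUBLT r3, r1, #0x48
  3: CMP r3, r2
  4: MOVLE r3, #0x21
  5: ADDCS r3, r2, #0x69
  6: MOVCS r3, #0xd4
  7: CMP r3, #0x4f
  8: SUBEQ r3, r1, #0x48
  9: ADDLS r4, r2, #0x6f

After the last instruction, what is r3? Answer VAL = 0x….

VAL = 0x4c

[0] flags=0010 → (cmp)
[1] flags=0010 CC?F → skip
[2] flags=0010 LT?F → skip
[3] flags=1001 → (cmp)
[4] flags=1001 LE?F → skip
[5] flags=1001 CS?F → skip
[6] flags=1001 CS?F → skip
[7] flags=1000 → (cmp)
[8] flags=1000 EQ?F → skip
[9] flags=1000 LS?T → r4=0xfa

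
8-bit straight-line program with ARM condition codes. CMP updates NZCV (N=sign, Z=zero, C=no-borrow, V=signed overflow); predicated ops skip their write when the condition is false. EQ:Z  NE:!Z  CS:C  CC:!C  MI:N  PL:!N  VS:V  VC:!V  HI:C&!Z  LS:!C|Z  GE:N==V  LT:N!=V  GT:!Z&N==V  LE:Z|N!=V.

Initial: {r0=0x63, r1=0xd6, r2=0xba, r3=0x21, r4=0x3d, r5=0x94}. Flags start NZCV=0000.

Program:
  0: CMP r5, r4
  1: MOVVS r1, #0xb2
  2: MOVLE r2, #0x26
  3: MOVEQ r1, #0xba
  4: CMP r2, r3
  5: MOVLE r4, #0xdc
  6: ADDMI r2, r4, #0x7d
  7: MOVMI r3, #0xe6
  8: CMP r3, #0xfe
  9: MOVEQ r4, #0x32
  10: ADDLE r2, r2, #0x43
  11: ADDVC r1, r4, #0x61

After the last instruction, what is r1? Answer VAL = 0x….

0: ✓ CMP  NZCV=0011
1: ✓ MOVVS  r1←0xb2
2: ✓ MOVLE  r2←0x26
3: · MOVEQ
4: ✓ CMP  NZCV=0010
5: · MOVLE
6: · ADDMI
7: · MOVMI
8: ✓ CMP  NZCV=0000
9: · MOVEQ
10: · ADDLE
11: ✓ ADDVC  r1←0x9e

VAL = 0x9e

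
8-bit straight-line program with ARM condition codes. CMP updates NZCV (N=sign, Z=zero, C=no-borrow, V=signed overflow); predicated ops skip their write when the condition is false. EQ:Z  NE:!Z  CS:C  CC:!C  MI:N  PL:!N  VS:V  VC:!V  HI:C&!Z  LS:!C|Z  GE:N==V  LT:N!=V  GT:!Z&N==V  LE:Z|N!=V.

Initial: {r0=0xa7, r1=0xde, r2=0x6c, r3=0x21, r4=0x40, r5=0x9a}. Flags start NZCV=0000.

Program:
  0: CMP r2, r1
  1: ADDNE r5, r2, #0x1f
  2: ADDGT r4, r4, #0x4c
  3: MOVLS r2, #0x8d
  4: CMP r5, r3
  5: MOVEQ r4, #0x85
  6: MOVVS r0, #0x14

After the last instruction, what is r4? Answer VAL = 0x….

VAL = 0x8c

0: ✓ CMP  NZCV=1001
1: ✓ ADDNE  r5←0x8b
2: ✓ ADDGT  r4←0x8c
3: ✓ MOVLS  r2←0x8d
4: ✓ CMP  NZCV=0011
5: · MOVEQ
6: ✓ MOVVS  r0←0x14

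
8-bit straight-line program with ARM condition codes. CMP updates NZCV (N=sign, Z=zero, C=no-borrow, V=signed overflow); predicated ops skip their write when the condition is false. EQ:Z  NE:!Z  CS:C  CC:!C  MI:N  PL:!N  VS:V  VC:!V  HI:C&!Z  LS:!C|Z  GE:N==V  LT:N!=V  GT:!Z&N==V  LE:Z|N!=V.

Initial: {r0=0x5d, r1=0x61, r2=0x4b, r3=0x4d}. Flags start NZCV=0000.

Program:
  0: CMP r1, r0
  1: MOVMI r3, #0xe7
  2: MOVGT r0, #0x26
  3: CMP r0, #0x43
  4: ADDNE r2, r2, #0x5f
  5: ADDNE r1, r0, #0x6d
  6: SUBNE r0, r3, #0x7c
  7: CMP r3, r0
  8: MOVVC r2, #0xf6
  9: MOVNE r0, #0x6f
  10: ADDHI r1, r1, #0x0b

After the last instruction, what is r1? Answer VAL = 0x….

VAL = 0x93

0: ✓ CMP  NZCV=0010
1: · MOVMI
2: ✓ MOVGT  r0←0x26
3: ✓ CMP  NZCV=1000
4: ✓ ADDNE  r2←0xaa
5: ✓ ADDNE  r1←0x93
6: ✓ SUBNE  r0←0xd1
7: ✓ CMP  NZCV=0000
8: ✓ MOVVC  r2←0xf6
9: ✓ MOVNE  r0←0x6f
10: · ADDHI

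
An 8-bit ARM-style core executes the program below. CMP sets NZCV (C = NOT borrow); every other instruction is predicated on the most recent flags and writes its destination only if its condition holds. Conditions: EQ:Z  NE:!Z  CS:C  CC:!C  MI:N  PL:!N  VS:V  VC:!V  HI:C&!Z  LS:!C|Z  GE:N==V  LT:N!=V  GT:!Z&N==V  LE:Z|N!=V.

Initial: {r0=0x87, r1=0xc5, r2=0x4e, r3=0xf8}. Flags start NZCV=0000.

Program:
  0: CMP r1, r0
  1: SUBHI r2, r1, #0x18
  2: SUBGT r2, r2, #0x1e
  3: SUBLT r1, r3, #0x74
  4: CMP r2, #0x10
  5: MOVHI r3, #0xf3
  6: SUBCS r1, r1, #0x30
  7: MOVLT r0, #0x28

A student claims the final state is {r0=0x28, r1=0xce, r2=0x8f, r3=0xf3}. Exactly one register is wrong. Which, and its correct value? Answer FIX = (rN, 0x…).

0: ✓ CMP  NZCV=0010
1: ✓ SUBHI  r2←0xad
2: ✓ SUBGT  r2←0x8f
3: · SUBLT
4: ✓ CMP  NZCV=0011
5: ✓ MOVHI  r3←0xf3
6: ✓ SUBCS  r1←0x95
7: ✓ MOVLT  r0←0x28

FIX = (r1, 0x95)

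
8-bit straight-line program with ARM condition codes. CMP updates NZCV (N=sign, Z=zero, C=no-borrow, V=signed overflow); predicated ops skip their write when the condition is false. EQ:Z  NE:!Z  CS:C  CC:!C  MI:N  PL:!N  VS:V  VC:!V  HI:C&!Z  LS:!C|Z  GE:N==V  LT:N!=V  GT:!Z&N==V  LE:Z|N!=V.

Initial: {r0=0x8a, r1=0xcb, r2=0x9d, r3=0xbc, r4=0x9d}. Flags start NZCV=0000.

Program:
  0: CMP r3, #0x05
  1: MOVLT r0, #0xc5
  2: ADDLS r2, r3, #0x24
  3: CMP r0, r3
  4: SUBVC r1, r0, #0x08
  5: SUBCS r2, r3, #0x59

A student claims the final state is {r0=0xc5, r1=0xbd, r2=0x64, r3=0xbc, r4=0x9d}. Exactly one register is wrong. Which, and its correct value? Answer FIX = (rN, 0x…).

FIX = (r2, 0x63)

0: ✓ CMP  NZCV=1010
1: ✓ MOVLT  r0←0xc5
2: · ADDLS
3: ✓ CMP  NZCV=0010
4: ✓ SUBVC  r1←0xbd
5: ✓ SUBCS  r2←0x63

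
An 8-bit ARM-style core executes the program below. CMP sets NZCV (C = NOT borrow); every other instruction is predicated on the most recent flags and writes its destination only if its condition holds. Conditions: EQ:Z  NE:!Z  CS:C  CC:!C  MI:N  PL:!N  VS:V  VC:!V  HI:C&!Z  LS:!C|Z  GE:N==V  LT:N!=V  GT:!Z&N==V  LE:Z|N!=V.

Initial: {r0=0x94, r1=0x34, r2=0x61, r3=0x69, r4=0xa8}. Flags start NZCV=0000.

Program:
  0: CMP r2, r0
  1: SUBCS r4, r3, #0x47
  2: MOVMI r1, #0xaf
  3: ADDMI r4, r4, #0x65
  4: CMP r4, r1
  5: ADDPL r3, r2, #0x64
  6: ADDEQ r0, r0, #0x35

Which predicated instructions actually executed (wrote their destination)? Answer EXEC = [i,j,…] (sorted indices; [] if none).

EXEC = [2,3,5]

[0] flags=1001 → (cmp)
[1] flags=1001 CS?F → skip
[2] flags=1001 MI?T → r1=0xaf
[3] flags=1001 MI?T → r4=0x0d
[4] flags=0000 → (cmp)
[5] flags=0000 PL?T → r3=0xc5
[6] flags=0000 EQ?F → skip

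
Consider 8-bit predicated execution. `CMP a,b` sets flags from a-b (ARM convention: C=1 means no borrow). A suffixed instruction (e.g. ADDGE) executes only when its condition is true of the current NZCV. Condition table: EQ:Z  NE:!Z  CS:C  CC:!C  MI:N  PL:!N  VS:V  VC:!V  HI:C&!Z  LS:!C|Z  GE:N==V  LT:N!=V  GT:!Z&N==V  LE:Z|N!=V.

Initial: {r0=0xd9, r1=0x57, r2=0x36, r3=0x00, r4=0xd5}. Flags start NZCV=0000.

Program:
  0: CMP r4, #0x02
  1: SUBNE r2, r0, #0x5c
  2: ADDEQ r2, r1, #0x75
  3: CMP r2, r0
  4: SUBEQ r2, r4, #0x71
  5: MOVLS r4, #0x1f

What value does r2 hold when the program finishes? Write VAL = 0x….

VAL = 0x7d

[0] flags=1010 → (cmp)
[1] flags=1010 NE?T → r2=0x7d
[2] flags=1010 EQ?F → skip
[3] flags=1001 → (cmp)
[4] flags=1001 EQ?F → skip
[5] flags=1001 LS?T → r4=0x1f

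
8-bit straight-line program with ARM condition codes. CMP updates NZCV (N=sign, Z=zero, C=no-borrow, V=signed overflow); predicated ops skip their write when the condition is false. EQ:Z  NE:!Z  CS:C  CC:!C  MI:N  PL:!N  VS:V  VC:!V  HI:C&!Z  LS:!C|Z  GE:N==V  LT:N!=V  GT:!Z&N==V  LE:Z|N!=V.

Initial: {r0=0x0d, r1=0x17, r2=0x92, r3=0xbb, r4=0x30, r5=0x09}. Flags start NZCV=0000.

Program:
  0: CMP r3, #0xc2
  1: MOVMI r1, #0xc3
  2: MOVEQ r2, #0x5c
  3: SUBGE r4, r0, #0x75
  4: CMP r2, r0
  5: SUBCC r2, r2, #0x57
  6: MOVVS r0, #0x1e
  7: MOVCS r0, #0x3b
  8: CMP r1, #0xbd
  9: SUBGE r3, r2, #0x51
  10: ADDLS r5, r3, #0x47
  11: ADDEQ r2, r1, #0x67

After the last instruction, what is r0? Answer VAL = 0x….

0: ✓ CMP  NZCV=1000
1: ✓ MOVMI  r1←0xc3
2: · MOVEQ
3: · SUBGE
4: ✓ CMP  NZCV=1010
5: · SUBCC
6: · MOVVS
7: ✓ MOVCS  r0←0x3b
8: ✓ CMP  NZCV=0010
9: ✓ SUBGE  r3←0x41
10: · ADDLS
11: · ADDEQ

VAL = 0x3b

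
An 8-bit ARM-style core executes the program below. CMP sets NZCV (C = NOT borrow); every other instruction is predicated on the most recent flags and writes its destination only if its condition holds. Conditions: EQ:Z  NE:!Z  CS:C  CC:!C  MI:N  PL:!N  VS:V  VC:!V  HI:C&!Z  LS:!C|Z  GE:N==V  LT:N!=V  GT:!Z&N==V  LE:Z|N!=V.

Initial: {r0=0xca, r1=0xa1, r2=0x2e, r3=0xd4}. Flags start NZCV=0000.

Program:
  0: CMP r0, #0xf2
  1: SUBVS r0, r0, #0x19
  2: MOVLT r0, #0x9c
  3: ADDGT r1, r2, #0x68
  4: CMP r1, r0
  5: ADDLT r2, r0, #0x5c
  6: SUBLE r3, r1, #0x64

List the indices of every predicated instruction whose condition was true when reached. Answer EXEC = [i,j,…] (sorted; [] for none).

EXEC = [2]

[0] flags=1000 → (cmp)
[1] flags=1000 VS?F → skip
[2] flags=1000 LT?T → r0=0x9c
[3] flags=1000 GT?F → skip
[4] flags=0010 → (cmp)
[5] flags=0010 LT?F → skip
[6] flags=0010 LE?F → skip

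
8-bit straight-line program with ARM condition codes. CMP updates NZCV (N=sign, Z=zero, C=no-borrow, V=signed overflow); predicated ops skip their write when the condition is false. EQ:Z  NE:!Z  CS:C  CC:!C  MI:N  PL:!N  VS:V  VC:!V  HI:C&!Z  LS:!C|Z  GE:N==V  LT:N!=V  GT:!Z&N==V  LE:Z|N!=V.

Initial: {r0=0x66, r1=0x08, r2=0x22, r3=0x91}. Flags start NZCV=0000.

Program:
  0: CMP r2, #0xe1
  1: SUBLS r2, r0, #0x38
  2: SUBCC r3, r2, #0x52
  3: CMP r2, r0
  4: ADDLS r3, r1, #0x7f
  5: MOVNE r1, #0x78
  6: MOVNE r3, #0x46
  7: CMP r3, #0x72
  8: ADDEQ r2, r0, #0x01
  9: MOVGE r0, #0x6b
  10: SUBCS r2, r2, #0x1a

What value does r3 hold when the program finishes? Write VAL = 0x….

VAL = 0x46

[0] flags=0000 → (cmp)
[1] flags=0000 LS?T → r2=0x2e
[2] flags=0000 CC?T → r3=0xdc
[3] flags=1000 → (cmp)
[4] flags=1000 LS?T → r3=0x87
[5] flags=1000 NE?T → r1=0x78
[6] flags=1000 NE?T → r3=0x46
[7] flags=1000 → (cmp)
[8] flags=1000 EQ?F → skip
[9] flags=1000 GE?F → skip
[10] flags=1000 CS?F → skip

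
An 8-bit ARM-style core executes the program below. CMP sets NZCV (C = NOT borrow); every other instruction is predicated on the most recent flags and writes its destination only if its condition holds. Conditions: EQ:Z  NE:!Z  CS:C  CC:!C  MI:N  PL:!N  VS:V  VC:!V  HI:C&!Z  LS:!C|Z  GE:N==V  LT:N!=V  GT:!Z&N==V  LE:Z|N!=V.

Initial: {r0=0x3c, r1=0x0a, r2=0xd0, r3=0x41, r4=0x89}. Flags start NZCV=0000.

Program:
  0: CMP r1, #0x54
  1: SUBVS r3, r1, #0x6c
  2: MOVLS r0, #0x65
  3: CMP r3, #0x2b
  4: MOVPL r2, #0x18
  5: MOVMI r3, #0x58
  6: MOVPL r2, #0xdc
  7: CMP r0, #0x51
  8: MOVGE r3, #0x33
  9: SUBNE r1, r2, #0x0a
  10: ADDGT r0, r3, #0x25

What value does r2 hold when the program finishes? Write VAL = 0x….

[0] flags=1000 → (cmp)
[1] flags=1000 VS?F → skip
[2] flags=1000 LS?T → r0=0x65
[3] flags=0010 → (cmp)
[4] flags=0010 PL?T → r2=0x18
[5] flags=0010 MI?F → skip
[6] flags=0010 PL?T → r2=0xdc
[7] flags=0010 → (cmp)
[8] flags=0010 GE?T → r3=0x33
[9] flags=0010 NE?T → r1=0xd2
[10] flags=0010 GT?T → r0=0x58

VAL = 0xdc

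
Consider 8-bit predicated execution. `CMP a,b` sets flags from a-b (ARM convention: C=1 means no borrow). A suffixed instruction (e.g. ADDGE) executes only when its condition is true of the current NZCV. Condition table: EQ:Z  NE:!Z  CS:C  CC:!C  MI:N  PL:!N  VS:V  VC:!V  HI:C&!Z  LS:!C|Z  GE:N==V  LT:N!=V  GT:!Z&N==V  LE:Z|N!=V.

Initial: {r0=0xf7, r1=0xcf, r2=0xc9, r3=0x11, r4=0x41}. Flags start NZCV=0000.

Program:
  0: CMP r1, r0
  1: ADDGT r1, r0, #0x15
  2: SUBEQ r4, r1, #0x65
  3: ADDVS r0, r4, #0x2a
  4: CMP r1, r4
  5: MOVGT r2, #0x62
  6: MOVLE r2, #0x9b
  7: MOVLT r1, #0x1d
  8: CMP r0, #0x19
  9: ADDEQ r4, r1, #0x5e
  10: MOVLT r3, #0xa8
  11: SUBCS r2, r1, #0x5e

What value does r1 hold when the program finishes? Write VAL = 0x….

VAL = 0x1d

0: ✓ CMP  NZCV=1000
1: · ADDGT
2: · SUBEQ
3: · ADDVS
4: ✓ CMP  NZCV=1010
5: · MOVGT
6: ✓ MOVLE  r2←0x9b
7: ✓ MOVLT  r1←0x1d
8: ✓ CMP  NZCV=1010
9: · ADDEQ
10: ✓ MOVLT  r3←0xa8
11: ✓ SUBCS  r2←0xbf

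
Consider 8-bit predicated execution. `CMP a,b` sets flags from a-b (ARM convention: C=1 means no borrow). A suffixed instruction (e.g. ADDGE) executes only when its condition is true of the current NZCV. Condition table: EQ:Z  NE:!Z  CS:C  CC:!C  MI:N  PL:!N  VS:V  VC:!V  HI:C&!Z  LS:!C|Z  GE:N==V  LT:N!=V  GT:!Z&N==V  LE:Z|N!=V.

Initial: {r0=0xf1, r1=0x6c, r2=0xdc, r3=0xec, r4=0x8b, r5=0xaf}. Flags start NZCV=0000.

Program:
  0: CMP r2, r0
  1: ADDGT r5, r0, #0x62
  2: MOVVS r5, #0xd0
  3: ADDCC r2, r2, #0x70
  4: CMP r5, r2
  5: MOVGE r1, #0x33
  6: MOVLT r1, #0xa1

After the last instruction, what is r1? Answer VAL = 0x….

VAL = 0xa1

[0] flags=1000 → (cmp)
[1] flags=1000 GT?F → skip
[2] flags=1000 VS?F → skip
[3] flags=1000 CC?T → r2=0x4c
[4] flags=0011 → (cmp)
[5] flags=0011 GE?F → skip
[6] flags=0011 LT?T → r1=0xa1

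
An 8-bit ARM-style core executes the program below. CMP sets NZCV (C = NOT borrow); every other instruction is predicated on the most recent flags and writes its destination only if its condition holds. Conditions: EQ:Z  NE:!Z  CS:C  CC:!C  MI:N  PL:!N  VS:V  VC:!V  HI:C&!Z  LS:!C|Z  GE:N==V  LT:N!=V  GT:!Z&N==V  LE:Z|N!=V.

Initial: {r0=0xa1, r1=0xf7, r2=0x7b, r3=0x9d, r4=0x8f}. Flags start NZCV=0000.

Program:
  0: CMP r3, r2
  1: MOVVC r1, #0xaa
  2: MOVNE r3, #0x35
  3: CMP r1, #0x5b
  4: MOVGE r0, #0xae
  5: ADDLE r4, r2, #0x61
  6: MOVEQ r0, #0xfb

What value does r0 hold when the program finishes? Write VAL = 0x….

VAL = 0xa1

0: ✓ CMP  NZCV=0011
1: · MOVVC
2: ✓ MOVNE  r3←0x35
3: ✓ CMP  NZCV=1010
4: · MOVGE
5: ✓ ADDLE  r4←0xdc
6: · MOVEQ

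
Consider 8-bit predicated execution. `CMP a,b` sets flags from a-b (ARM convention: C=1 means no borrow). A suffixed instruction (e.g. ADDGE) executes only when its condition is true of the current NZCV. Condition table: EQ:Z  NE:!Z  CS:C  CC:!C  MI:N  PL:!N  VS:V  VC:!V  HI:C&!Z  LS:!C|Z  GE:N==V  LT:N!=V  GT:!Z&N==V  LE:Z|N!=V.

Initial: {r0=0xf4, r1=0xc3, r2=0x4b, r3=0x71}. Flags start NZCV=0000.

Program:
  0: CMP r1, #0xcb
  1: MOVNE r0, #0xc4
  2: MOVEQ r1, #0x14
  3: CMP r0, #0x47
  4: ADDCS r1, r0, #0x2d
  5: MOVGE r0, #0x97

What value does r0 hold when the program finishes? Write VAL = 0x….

[0] flags=1000 → (cmp)
[1] flags=1000 NE?T → r0=0xc4
[2] flags=1000 EQ?F → skip
[3] flags=0011 → (cmp)
[4] flags=0011 CS?T → r1=0xf1
[5] flags=0011 GE?F → skip

VAL = 0xc4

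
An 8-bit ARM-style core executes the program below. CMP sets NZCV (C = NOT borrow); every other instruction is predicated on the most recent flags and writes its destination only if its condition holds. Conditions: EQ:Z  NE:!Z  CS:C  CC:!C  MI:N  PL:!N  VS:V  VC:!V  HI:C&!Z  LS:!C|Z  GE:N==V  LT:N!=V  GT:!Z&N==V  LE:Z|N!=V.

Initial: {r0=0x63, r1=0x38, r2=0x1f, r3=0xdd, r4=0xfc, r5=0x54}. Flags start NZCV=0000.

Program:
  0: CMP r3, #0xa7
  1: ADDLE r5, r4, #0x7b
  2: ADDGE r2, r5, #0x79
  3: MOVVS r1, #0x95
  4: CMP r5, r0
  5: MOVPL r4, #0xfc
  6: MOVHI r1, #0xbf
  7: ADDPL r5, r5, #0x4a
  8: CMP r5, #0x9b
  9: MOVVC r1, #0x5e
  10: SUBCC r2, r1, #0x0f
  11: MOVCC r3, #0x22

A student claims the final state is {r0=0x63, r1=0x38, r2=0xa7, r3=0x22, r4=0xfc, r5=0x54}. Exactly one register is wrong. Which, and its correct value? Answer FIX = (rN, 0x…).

[0] flags=0010 → (cmp)
[1] flags=0010 LE?F → skip
[2] flags=0010 GE?T → r2=0xcd
[3] flags=0010 VS?F → skip
[4] flags=1000 → (cmp)
[5] flags=1000 PL?F → skip
[6] flags=1000 HI?F → skip
[7] flags=1000 PL?F → skip
[8] flags=1001 → (cmp)
[9] flags=1001 VC?F → skip
[10] flags=1001 CC?T → r2=0x29
[11] flags=1001 CC?T → r3=0x22

FIX = (r2, 0x29)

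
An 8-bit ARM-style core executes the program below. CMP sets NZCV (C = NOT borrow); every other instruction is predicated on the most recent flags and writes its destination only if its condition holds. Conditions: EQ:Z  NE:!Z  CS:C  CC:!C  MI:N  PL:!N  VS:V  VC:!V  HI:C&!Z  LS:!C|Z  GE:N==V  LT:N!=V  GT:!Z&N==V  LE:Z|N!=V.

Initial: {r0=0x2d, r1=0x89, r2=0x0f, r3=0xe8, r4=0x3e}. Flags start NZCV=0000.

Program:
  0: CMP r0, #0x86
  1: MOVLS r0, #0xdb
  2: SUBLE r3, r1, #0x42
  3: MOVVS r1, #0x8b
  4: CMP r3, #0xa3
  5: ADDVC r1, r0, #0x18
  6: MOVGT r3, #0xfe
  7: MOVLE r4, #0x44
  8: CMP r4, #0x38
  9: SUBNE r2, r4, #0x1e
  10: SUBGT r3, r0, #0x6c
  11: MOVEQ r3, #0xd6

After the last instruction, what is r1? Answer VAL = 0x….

[0] flags=1001 → (cmp)
[1] flags=1001 LS?T → r0=0xdb
[2] flags=1001 LE?F → skip
[3] flags=1001 VS?T → r1=0x8b
[4] flags=0010 → (cmp)
[5] flags=0010 VC?T → r1=0xf3
[6] flags=0010 GT?T → r3=0xfe
[7] flags=0010 LE?F → skip
[8] flags=0010 → (cmp)
[9] flags=0010 NE?T → r2=0x20
[10] flags=0010 GT?T → r3=0x6f
[11] flags=0010 EQ?F → skip

VAL = 0xf3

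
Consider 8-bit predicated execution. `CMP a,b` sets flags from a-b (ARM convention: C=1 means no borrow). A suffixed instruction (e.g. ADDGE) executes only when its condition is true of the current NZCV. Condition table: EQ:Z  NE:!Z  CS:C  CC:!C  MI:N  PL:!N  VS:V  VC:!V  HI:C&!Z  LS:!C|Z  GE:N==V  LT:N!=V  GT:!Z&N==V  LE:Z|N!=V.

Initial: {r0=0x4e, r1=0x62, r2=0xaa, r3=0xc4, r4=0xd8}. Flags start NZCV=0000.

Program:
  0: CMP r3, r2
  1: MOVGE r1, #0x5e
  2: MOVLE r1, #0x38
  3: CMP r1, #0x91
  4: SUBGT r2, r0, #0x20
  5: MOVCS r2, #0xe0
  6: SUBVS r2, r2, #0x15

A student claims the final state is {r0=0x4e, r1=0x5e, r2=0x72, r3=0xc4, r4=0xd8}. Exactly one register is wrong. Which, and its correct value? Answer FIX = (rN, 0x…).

FIX = (r2, 0x19)

[0] flags=0010 → (cmp)
[1] flags=0010 GE?T → r1=0x5e
[2] flags=0010 LE?F → skip
[3] flags=1001 → (cmp)
[4] flags=1001 GT?T → r2=0x2e
[5] flags=1001 CS?F → skip
[6] flags=1001 VS?T → r2=0x19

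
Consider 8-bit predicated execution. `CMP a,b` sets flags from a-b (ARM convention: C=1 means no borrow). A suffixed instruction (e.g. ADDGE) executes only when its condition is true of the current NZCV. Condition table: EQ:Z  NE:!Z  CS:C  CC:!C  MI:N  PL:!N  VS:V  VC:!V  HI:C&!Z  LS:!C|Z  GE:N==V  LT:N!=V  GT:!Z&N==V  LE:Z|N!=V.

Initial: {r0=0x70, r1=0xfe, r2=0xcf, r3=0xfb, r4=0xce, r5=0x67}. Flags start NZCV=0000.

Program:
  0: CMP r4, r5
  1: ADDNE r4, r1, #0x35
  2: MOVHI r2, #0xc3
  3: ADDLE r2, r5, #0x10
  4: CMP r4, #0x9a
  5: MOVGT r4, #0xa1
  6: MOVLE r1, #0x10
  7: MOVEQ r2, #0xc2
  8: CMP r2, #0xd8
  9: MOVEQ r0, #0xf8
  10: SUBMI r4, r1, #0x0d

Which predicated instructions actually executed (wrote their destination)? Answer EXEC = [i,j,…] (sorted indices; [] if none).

EXEC = [1,2,3,5,10]

[0] flags=0011 → (cmp)
[1] flags=0011 NE?T → r4=0x33
[2] flags=0011 HI?T → r2=0xc3
[3] flags=0011 LE?T → r2=0x77
[4] flags=1001 → (cmp)
[5] flags=1001 GT?T → r4=0xa1
[6] flags=1001 LE?F → skip
[7] flags=1001 EQ?F → skip
[8] flags=1001 → (cmp)
[9] flags=1001 EQ?F → skip
[10] flags=1001 MI?T → r4=0xf1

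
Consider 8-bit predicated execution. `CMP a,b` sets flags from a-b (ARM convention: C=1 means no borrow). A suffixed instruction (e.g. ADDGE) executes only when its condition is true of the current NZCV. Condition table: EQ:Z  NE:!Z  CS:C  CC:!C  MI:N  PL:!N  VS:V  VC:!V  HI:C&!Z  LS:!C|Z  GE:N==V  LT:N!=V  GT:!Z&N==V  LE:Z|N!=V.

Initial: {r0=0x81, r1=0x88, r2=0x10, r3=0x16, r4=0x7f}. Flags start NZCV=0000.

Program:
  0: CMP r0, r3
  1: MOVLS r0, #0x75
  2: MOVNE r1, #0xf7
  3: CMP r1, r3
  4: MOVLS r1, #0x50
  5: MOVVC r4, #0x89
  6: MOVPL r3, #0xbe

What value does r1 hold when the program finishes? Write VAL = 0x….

0: ✓ CMP  NZCV=0011
1: · MOVLS
2: ✓ MOVNE  r1←0xf7
3: ✓ CMP  NZCV=1010
4: · MOVLS
5: ✓ MOVVC  r4←0x89
6: · MOVPL

VAL = 0xf7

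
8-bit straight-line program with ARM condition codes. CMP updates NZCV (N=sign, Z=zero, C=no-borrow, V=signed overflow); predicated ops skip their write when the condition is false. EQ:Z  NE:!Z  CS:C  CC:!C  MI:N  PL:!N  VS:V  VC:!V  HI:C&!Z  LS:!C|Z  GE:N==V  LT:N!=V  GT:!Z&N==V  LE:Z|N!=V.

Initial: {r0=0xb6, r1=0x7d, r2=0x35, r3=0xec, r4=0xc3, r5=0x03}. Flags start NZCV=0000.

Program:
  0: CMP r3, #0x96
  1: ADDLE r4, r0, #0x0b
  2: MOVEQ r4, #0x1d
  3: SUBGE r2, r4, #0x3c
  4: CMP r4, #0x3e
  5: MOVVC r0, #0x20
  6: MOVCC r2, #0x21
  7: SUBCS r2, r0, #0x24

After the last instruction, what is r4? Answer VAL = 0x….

[0] flags=0010 → (cmp)
[1] flags=0010 LE?F → skip
[2] flags=0010 EQ?F → skip
[3] flags=0010 GE?T → r2=0x87
[4] flags=1010 → (cmp)
[5] flags=1010 VC?T → r0=0x20
[6] flags=1010 CC?F → skip
[7] flags=1010 CS?T → r2=0xfc

VAL = 0xc3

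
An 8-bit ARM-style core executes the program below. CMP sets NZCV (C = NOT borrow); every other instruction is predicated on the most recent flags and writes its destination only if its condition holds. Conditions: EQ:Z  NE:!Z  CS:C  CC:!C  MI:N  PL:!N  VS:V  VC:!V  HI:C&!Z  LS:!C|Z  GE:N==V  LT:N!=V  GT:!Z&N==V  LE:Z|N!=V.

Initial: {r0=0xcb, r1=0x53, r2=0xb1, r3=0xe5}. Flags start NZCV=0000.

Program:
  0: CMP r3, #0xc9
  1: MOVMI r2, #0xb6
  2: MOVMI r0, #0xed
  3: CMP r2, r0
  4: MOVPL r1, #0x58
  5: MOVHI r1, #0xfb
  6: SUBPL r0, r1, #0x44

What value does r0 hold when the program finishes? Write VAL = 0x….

[0] flags=0010 → (cmp)
[1] flags=0010 MI?F → skip
[2] flags=0010 MI?F → skip
[3] flags=1000 → (cmp)
[4] flags=1000 PL?F → skip
[5] flags=1000 HI?F → skip
[6] flags=1000 PL?F → skip

VAL = 0xcb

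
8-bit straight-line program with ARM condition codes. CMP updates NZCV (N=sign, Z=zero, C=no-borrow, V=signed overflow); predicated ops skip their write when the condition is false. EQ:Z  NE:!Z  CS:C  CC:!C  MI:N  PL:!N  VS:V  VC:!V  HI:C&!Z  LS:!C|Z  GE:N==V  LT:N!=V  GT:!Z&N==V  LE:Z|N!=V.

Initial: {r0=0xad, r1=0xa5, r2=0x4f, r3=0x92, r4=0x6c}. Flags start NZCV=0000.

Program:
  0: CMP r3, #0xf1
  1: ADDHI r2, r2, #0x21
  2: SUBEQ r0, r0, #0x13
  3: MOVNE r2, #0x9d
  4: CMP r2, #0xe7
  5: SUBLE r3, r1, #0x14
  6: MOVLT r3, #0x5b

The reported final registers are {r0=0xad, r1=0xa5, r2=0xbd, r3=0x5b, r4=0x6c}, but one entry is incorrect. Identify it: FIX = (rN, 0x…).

0: ✓ CMP  NZCV=1000
1: · ADDHI
2: · SUBEQ
3: ✓ MOVNE  r2←0x9d
4: ✓ CMP  NZCV=1000
5: ✓ SUBLE  r3←0x91
6: ✓ MOVLT  r3←0x5b

FIX = (r2, 0x9d)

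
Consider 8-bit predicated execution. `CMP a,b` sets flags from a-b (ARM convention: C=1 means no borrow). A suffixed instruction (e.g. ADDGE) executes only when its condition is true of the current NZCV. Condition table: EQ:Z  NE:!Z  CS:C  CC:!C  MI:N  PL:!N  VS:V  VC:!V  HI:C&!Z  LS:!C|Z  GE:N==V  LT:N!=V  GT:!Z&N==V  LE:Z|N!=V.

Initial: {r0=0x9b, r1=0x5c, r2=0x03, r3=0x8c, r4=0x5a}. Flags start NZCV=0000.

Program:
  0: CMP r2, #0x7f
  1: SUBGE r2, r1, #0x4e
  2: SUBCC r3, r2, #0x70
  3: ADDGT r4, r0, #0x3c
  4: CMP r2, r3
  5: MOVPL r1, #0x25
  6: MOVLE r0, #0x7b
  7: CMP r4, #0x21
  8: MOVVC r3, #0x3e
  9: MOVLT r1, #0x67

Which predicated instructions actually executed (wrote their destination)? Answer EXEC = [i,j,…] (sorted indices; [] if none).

0: ✓ CMP  NZCV=1000
1: · SUBGE
2: ✓ SUBCC  r3←0x93
3: · ADDGT
4: ✓ CMP  NZCV=0000
5: ✓ MOVPL  r1←0x25
6: · MOVLE
7: ✓ CMP  NZCV=0010
8: ✓ MOVVC  r3←0x3e
9: · MOVLT

EXEC = [2,5,8]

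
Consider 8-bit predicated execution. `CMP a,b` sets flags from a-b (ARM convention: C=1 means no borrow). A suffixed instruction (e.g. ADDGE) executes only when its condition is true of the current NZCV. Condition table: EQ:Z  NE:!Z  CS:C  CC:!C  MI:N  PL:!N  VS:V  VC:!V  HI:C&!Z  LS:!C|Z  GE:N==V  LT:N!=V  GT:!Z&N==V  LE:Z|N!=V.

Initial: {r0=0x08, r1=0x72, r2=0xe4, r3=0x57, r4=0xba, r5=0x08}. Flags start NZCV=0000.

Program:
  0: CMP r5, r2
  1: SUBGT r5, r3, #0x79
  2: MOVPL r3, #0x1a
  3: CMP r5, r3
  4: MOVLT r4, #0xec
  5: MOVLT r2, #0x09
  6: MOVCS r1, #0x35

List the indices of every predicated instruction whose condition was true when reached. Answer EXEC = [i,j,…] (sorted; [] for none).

[0] flags=0000 → (cmp)
[1] flags=0000 GT?T → r5=0xde
[2] flags=0000 PL?T → r3=0x1a
[3] flags=1010 → (cmp)
[4] flags=1010 LT?T → r4=0xec
[5] flags=1010 LT?T → r2=0x09
[6] flags=1010 CS?T → r1=0x35

EXEC = [1,2,4,5,6]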